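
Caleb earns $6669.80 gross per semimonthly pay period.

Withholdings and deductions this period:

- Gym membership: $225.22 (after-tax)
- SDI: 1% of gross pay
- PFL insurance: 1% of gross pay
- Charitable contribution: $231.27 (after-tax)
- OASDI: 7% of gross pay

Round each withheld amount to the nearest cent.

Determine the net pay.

SDI: $6669.80 × 0.01 = $66.70
PFL insurance: $6669.80 × 0.01 = $66.70
OASDI: $6669.80 × 0.07 = $466.89
Charitable contribution: $231.27
Gym membership: $225.22
Total deductions = $66.70 + $66.70 + $466.89 + $231.27 + $225.22 = $1056.78
Net pay = $6669.80 − $1056.78 = $5613.02

$5613.02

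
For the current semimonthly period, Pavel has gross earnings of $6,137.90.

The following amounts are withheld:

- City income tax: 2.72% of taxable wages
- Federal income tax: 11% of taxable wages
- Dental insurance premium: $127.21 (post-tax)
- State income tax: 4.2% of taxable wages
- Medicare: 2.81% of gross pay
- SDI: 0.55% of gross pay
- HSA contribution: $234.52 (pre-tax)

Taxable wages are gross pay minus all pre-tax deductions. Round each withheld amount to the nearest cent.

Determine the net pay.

HSA contribution: $234.52
Taxable wages = $6,137.90 − $234.52 = $5,903.38
State income tax: $5,903.38 × 0.042 = $247.94
Federal income tax: $5,903.38 × 0.11 = $649.37
City income tax: $5,903.38 × 0.0272 = $160.57
SDI: $6,137.90 × 0.0055 = $33.76
Medicare: $6,137.90 × 0.0281 = $172.47
Dental insurance premium: $127.21
Total deductions = $234.52 + $247.94 + $649.37 + $160.57 + $33.76 + $172.47 + $127.21 = $1,625.84
Net pay = $6,137.90 − $1,625.84 = $4,512.06

$4,512.06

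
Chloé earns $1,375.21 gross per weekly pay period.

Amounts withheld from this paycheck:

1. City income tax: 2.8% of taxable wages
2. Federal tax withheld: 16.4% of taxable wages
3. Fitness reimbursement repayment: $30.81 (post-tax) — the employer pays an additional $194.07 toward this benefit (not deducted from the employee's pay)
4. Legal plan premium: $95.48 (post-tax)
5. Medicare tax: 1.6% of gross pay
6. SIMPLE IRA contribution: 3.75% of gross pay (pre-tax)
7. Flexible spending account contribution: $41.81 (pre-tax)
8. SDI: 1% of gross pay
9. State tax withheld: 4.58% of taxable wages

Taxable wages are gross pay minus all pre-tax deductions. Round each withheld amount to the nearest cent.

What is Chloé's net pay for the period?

Flexible spending account contribution: $41.81
SIMPLE IRA contribution: $1,375.21 × 0.0375 = $51.57
Pre-tax total = $41.81 + $51.57 = $93.38
Taxable wages = $1,375.21 − $93.38 = $1,281.83
Federal tax withheld: $1,281.83 × 0.164 = $210.22
State tax withheld: $1,281.83 × 0.0458 = $58.71
City income tax: $1,281.83 × 0.028 = $35.89
SDI: $1,375.21 × 0.01 = $13.75
Medicare tax: $1,375.21 × 0.016 = $22.00
Fitness reimbursement repayment: $30.81
Legal plan premium: $95.48
(Employer's $194.07 toward fitness reimbursement repayment is not withheld from the employee.)
Total deductions = $41.81 + $51.57 + $210.22 + $58.71 + $35.89 + $13.75 + $22.00 + $30.81 + $95.48 = $560.24
Net pay = $1,375.21 − $560.24 = $814.97

$814.97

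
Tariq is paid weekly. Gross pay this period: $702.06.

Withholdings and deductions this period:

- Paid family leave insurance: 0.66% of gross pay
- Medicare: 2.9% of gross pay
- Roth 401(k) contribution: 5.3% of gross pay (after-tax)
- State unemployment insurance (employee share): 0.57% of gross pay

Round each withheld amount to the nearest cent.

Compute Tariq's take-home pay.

$635.86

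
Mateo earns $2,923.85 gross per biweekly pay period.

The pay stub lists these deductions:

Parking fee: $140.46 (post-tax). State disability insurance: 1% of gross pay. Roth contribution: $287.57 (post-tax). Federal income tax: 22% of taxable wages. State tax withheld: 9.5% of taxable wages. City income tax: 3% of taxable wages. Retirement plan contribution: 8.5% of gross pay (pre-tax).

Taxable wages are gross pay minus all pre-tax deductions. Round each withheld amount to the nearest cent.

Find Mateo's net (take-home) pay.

Retirement plan contribution: $2,923.85 × 0.085 = $248.53
Taxable wages = $2,923.85 − $248.53 = $2,675.32
City income tax: $2,675.32 × 0.03 = $80.26
Federal income tax: $2,675.32 × 0.22 = $588.57
State tax withheld: $2,675.32 × 0.095 = $254.16
State disability insurance: $2,923.85 × 0.01 = $29.24
Parking fee: $140.46
Roth contribution: $287.57
Total deductions = $248.53 + $80.26 + $588.57 + $254.16 + $29.24 + $140.46 + $287.57 = $1,628.79
Net pay = $2,923.85 − $1,628.79 = $1,295.06

$1,295.06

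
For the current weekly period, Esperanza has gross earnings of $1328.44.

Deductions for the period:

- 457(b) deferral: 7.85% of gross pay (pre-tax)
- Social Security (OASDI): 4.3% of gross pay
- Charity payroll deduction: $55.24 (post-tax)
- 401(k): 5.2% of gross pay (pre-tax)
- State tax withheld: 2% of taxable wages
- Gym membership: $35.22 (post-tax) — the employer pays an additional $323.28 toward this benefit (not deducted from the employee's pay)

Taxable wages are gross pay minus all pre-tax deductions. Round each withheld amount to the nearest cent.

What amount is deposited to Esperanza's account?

457(b) deferral: $1328.44 × 0.0785 = $104.28
401(k): $1328.44 × 0.052 = $69.08
Pre-tax total = $104.28 + $69.08 = $173.36
Taxable wages = $1328.44 − $173.36 = $1155.08
State tax withheld: $1155.08 × 0.02 = $23.10
Social Security (OASDI): $1328.44 × 0.043 = $57.12
Charity payroll deduction: $55.24
Gym membership: $35.22
(Employer's $323.28 toward gym membership is not withheld from the employee.)
Total deductions = $104.28 + $69.08 + $23.10 + $57.12 + $55.24 + $35.22 = $344.04
Net pay = $1328.44 − $344.04 = $984.40

$984.40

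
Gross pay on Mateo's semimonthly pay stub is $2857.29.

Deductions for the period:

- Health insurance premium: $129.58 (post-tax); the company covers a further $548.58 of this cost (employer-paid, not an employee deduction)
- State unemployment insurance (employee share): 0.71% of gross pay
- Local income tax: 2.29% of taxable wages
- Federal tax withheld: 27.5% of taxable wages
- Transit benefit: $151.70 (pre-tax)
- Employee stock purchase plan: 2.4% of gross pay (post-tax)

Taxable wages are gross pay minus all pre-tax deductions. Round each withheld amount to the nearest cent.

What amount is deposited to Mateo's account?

$1681.15

Transit benefit: $151.70
Taxable wages = $2857.29 − $151.70 = $2705.59
Federal tax withheld: $2705.59 × 0.275 = $744.04
Local income tax: $2705.59 × 0.0229 = $61.96
State unemployment insurance (employee share): $2857.29 × 0.0071 = $20.29
Employee stock purchase plan: $2857.29 × 0.024 = $68.57
Health insurance premium: $129.58
(Employer's $548.58 toward health insurance premium is not withheld from the employee.)
Total deductions = $151.70 + $744.04 + $61.96 + $20.29 + $68.57 + $129.58 = $1176.14
Net pay = $2857.29 − $1176.14 = $1681.15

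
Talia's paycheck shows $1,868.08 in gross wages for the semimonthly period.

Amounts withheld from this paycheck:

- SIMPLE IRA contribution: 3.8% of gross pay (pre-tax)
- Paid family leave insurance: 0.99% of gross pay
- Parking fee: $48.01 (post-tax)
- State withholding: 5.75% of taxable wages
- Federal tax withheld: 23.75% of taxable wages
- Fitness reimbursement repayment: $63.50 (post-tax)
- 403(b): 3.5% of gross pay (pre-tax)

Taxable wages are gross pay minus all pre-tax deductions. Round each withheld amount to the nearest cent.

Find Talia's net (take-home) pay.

$1,090.86

SIMPLE IRA contribution: $1,868.08 × 0.038 = $70.99
403(b): $1,868.08 × 0.035 = $65.38
Pre-tax total = $70.99 + $65.38 = $136.37
Taxable wages = $1,868.08 − $136.37 = $1,731.71
Federal tax withheld: $1,731.71 × 0.2375 = $411.28
State withholding: $1,731.71 × 0.0575 = $99.57
Paid family leave insurance: $1,868.08 × 0.0099 = $18.49
Parking fee: $48.01
Fitness reimbursement repayment: $63.50
Total deductions = $70.99 + $65.38 + $411.28 + $99.57 + $18.49 + $48.01 + $63.50 = $777.22
Net pay = $1,868.08 − $777.22 = $1,090.86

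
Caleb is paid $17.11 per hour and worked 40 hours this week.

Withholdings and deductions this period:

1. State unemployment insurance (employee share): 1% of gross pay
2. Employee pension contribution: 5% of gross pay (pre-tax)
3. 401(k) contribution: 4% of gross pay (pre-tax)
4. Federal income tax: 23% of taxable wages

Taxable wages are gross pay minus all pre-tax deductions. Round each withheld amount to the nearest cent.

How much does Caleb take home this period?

Gross pay: 40 × $17.11 = $684.40
401(k) contribution: $684.40 × 0.04 = $27.38
Employee pension contribution: $684.40 × 0.05 = $34.22
Pre-tax total = $27.38 + $34.22 = $61.60
Taxable wages = $684.40 − $61.60 = $622.80
Federal income tax: $622.80 × 0.23 = $143.24
State unemployment insurance (employee share): $684.40 × 0.01 = $6.84
Total deductions = $27.38 + $34.22 + $143.24 + $6.84 = $211.68
Net pay = $684.40 − $211.68 = $472.72

$472.72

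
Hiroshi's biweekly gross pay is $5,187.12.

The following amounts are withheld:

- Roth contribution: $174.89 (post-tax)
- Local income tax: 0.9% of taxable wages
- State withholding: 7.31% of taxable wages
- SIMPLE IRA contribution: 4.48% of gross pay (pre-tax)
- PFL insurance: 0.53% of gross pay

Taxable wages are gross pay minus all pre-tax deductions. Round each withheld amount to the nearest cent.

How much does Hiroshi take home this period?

SIMPLE IRA contribution: $5,187.12 × 0.0448 = $232.38
Taxable wages = $5,187.12 − $232.38 = $4,954.74
State withholding: $4,954.74 × 0.0731 = $362.19
Local income tax: $4,954.74 × 0.009 = $44.59
PFL insurance: $5,187.12 × 0.0053 = $27.49
Roth contribution: $174.89
Total deductions = $232.38 + $362.19 + $44.59 + $27.49 + $174.89 = $841.54
Net pay = $5,187.12 − $841.54 = $4,345.58

$4,345.58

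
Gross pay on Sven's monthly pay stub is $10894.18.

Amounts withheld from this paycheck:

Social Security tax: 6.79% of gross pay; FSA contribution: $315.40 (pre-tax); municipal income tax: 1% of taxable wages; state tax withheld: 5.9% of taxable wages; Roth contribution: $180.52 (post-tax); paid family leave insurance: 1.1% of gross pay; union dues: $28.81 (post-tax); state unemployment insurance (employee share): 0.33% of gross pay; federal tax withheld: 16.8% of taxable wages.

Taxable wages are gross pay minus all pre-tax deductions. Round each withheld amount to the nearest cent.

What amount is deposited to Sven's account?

$6966.77

FSA contribution: $315.40
Taxable wages = $10894.18 − $315.40 = $10578.78
Federal tax withheld: $10578.78 × 0.168 = $1777.24
State tax withheld: $10578.78 × 0.059 = $624.15
Municipal income tax: $10578.78 × 0.01 = $105.79
State unemployment insurance (employee share): $10894.18 × 0.0033 = $35.95
Paid family leave insurance: $10894.18 × 0.011 = $119.84
Social Security tax: $10894.18 × 0.0679 = $739.71
Roth contribution: $180.52
Union dues: $28.81
Total deductions = $315.40 + $1777.24 + $624.15 + $105.79 + $35.95 + $119.84 + $739.71 + $180.52 + $28.81 = $3927.41
Net pay = $10894.18 − $3927.41 = $6966.77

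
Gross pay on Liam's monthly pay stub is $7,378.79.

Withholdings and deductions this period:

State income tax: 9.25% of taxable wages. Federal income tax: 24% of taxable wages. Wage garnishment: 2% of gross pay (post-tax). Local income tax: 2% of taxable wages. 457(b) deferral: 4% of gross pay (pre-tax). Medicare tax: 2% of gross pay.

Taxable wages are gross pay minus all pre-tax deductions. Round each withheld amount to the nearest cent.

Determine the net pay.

$4,291.50

457(b) deferral: $7,378.79 × 0.04 = $295.15
Taxable wages = $7,378.79 − $295.15 = $7,083.64
State income tax: $7,083.64 × 0.0925 = $655.24
Federal income tax: $7,083.64 × 0.24 = $1,700.07
Local income tax: $7,083.64 × 0.02 = $141.67
Medicare tax: $7,378.79 × 0.02 = $147.58
Wage garnishment: $7,378.79 × 0.02 = $147.58
Total deductions = $295.15 + $655.24 + $1,700.07 + $141.67 + $147.58 + $147.58 = $3,087.29
Net pay = $7,378.79 − $3,087.29 = $4,291.50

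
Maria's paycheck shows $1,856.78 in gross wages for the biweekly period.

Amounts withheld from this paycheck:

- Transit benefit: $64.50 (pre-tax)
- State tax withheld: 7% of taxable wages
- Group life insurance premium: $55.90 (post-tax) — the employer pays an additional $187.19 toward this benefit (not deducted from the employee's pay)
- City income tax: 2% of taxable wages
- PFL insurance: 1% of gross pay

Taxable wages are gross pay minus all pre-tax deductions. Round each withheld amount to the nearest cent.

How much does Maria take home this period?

$1,556.50

Transit benefit: $64.50
Taxable wages = $1,856.78 − $64.50 = $1,792.28
State tax withheld: $1,792.28 × 0.07 = $125.46
City income tax: $1,792.28 × 0.02 = $35.85
PFL insurance: $1,856.78 × 0.01 = $18.57
Group life insurance premium: $55.90
(Employer's $187.19 toward group life insurance premium is not withheld from the employee.)
Total deductions = $64.50 + $125.46 + $35.85 + $18.57 + $55.90 = $300.28
Net pay = $1,856.78 − $300.28 = $1,556.50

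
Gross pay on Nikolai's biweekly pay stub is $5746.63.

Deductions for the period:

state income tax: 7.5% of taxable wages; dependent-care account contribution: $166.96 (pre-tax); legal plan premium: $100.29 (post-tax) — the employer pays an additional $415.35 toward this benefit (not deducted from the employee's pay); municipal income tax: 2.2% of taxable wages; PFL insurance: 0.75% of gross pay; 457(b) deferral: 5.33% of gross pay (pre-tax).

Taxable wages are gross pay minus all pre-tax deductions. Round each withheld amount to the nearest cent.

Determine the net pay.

$4618.47

457(b) deferral: $5746.63 × 0.0533 = $306.30
Dependent-care account contribution: $166.96
Pre-tax total = $306.30 + $166.96 = $473.26
Taxable wages = $5746.63 − $473.26 = $5273.37
State income tax: $5273.37 × 0.075 = $395.50
Municipal income tax: $5273.37 × 0.022 = $116.01
PFL insurance: $5746.63 × 0.0075 = $43.10
Legal plan premium: $100.29
(Employer's $415.35 toward legal plan premium is not withheld from the employee.)
Total deductions = $306.30 + $166.96 + $395.50 + $116.01 + $43.10 + $100.29 = $1128.16
Net pay = $5746.63 − $1128.16 = $4618.47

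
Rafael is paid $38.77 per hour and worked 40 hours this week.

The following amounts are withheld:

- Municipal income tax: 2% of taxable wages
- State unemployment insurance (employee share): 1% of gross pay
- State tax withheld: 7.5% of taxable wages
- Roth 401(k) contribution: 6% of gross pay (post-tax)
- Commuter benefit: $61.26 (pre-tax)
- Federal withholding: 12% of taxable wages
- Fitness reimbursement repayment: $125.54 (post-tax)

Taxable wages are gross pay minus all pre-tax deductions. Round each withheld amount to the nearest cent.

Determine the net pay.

$935.19

Gross pay: 40 × $38.77 = $1,550.80
Commuter benefit: $61.26
Taxable wages = $1,550.80 − $61.26 = $1,489.54
Federal withholding: $1,489.54 × 0.12 = $178.74
Municipal income tax: $1,489.54 × 0.02 = $29.79
State tax withheld: $1,489.54 × 0.075 = $111.72
State unemployment insurance (employee share): $1,550.80 × 0.01 = $15.51
Roth 401(k) contribution: $1,550.80 × 0.06 = $93.05
Fitness reimbursement repayment: $125.54
Total deductions = $61.26 + $178.74 + $29.79 + $111.72 + $15.51 + $93.05 + $125.54 = $615.61
Net pay = $1,550.80 − $615.61 = $935.19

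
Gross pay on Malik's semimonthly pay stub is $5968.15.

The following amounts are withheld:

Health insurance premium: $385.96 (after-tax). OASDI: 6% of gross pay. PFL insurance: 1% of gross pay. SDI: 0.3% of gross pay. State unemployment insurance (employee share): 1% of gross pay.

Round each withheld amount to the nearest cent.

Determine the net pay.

$5086.84

PFL insurance: $5968.15 × 0.01 = $59.68
SDI: $5968.15 × 0.003 = $17.90
State unemployment insurance (employee share): $5968.15 × 0.01 = $59.68
OASDI: $5968.15 × 0.06 = $358.09
Health insurance premium: $385.96
Total deductions = $59.68 + $17.90 + $59.68 + $358.09 + $385.96 = $881.31
Net pay = $5968.15 − $881.31 = $5086.84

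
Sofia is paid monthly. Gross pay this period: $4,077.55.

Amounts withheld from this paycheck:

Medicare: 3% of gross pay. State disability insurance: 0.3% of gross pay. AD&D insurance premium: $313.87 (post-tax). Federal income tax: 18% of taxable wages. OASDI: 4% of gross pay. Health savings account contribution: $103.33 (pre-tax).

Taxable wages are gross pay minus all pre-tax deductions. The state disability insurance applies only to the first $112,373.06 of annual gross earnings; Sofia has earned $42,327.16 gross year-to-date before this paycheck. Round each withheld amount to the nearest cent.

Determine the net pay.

Health savings account contribution: $103.33
Taxable wages = $4,077.55 − $103.33 = $3,974.22
Federal income tax: $3,974.22 × 0.18 = $715.36
OASDI: $4,077.55 × 0.04 = $163.10
State disability insurance: cap not yet reached, full $4,077.55 is subject → $4,077.55 × 0.003 = $12.23
Medicare: $4,077.55 × 0.03 = $122.33
AD&D insurance premium: $313.87
Total deductions = $103.33 + $715.36 + $163.10 + $12.23 + $122.33 + $313.87 = $1,430.22
Net pay = $4,077.55 − $1,430.22 = $2,647.33

$2,647.33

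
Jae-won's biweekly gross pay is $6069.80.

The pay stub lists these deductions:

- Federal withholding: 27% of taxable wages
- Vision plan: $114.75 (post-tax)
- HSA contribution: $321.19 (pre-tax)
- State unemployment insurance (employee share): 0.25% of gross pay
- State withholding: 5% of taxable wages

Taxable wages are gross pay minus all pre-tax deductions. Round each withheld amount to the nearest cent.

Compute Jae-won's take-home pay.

$3779.14

HSA contribution: $321.19
Taxable wages = $6069.80 − $321.19 = $5748.61
State withholding: $5748.61 × 0.05 = $287.43
Federal withholding: $5748.61 × 0.27 = $1552.12
State unemployment insurance (employee share): $6069.80 × 0.0025 = $15.17
Vision plan: $114.75
Total deductions = $321.19 + $287.43 + $1552.12 + $15.17 + $114.75 = $2290.66
Net pay = $6069.80 − $2290.66 = $3779.14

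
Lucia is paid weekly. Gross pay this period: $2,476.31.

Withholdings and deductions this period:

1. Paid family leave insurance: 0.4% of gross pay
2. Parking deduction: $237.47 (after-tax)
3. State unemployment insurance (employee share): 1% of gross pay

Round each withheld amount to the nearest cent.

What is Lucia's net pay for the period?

$2,204.17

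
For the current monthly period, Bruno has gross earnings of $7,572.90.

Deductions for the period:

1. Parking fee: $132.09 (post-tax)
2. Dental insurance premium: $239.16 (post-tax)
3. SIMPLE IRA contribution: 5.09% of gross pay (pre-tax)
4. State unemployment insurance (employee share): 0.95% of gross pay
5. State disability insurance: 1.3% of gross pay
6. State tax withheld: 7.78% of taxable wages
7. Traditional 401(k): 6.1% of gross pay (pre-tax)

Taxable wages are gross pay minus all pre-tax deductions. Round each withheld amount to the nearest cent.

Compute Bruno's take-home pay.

SIMPLE IRA contribution: $7,572.90 × 0.0509 = $385.46
Traditional 401(k): $7,572.90 × 0.061 = $461.95
Pre-tax total = $385.46 + $461.95 = $847.41
Taxable wages = $7,572.90 − $847.41 = $6,725.49
State tax withheld: $6,725.49 × 0.0778 = $523.24
State unemployment insurance (employee share): $7,572.90 × 0.0095 = $71.94
State disability insurance: $7,572.90 × 0.013 = $98.45
Dental insurance premium: $239.16
Parking fee: $132.09
Total deductions = $385.46 + $461.95 + $523.24 + $71.94 + $98.45 + $239.16 + $132.09 = $1,912.29
Net pay = $7,572.90 − $1,912.29 = $5,660.61

$5,660.61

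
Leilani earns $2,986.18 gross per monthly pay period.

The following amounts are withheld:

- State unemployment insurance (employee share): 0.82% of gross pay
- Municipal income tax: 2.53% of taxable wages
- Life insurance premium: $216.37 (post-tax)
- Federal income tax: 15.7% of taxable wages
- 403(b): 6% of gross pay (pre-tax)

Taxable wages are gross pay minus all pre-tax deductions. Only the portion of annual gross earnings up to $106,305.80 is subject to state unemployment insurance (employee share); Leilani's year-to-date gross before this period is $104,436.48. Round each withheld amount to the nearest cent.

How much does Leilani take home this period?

$2,063.59

403(b): $2,986.18 × 0.06 = $179.17
Taxable wages = $2,986.18 − $179.17 = $2,807.01
Municipal income tax: $2,807.01 × 0.0253 = $71.02
Federal income tax: $2,807.01 × 0.157 = $440.70
State unemployment insurance (employee share): only $106,305.80 − $104,436.48 = $1,869.32 of this check is subject → $1,869.32 × 0.0082 = $15.33
Life insurance premium: $216.37
Total deductions = $179.17 + $71.02 + $440.70 + $15.33 + $216.37 = $922.59
Net pay = $2,986.18 − $922.59 = $2,063.59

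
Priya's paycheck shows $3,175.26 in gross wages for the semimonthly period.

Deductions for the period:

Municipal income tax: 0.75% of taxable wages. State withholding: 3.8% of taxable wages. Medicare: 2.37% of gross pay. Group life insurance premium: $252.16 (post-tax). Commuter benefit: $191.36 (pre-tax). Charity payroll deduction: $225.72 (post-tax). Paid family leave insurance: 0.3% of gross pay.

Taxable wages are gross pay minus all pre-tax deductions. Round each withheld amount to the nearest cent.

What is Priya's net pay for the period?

Commuter benefit: $191.36
Taxable wages = $3,175.26 − $191.36 = $2,983.90
State withholding: $2,983.90 × 0.038 = $113.39
Municipal income tax: $2,983.90 × 0.0075 = $22.38
Medicare: $3,175.26 × 0.0237 = $75.25
Paid family leave insurance: $3,175.26 × 0.003 = $9.53
Group life insurance premium: $252.16
Charity payroll deduction: $225.72
Total deductions = $191.36 + $113.39 + $22.38 + $75.25 + $9.53 + $252.16 + $225.72 = $889.79
Net pay = $3,175.26 − $889.79 = $2,285.47

$2,285.47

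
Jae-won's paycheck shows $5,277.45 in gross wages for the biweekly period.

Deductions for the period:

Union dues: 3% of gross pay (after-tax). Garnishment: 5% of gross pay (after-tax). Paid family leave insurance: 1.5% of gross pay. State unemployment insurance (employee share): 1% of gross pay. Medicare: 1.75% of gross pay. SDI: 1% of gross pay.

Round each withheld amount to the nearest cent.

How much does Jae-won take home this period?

$4,578.20

State unemployment insurance (employee share): $5,277.45 × 0.01 = $52.77
Paid family leave insurance: $5,277.45 × 0.015 = $79.16
SDI: $5,277.45 × 0.01 = $52.77
Medicare: $5,277.45 × 0.0175 = $92.36
Garnishment: $5,277.45 × 0.05 = $263.87
Union dues: $5,277.45 × 0.03 = $158.32
Total deductions = $52.77 + $79.16 + $52.77 + $92.36 + $263.87 + $158.32 = $699.25
Net pay = $5,277.45 − $699.25 = $4,578.20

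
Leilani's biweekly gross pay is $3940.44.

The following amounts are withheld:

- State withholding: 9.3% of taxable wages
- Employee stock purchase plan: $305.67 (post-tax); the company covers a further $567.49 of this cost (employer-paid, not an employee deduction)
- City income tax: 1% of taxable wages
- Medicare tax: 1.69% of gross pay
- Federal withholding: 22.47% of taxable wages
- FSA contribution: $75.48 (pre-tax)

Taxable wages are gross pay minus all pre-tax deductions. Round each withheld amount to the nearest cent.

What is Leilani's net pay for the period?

$2226.15

FSA contribution: $75.48
Taxable wages = $3940.44 − $75.48 = $3864.96
Federal withholding: $3864.96 × 0.2247 = $868.46
City income tax: $3864.96 × 0.01 = $38.65
State withholding: $3864.96 × 0.093 = $359.44
Medicare tax: $3940.44 × 0.0169 = $66.59
Employee stock purchase plan: $305.67
(Employer's $567.49 toward employee stock purchase plan is not withheld from the employee.)
Total deductions = $75.48 + $868.46 + $38.65 + $359.44 + $66.59 + $305.67 = $1714.29
Net pay = $3940.44 − $1714.29 = $2226.15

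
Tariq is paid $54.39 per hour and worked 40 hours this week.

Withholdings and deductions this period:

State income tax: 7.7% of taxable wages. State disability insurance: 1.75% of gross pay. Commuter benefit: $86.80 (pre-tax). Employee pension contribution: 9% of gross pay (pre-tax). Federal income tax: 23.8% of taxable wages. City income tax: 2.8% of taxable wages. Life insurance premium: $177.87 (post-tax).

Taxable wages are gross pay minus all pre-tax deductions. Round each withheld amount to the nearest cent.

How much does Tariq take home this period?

$1,027.77

Gross pay: 40 × $54.39 = $2,175.60
Employee pension contribution: $2,175.60 × 0.09 = $195.80
Commuter benefit: $86.80
Pre-tax total = $195.80 + $86.80 = $282.60
Taxable wages = $2,175.60 − $282.60 = $1,893.00
State income tax: $1,893.00 × 0.077 = $145.76
City income tax: $1,893.00 × 0.028 = $53.00
Federal income tax: $1,893.00 × 0.238 = $450.53
State disability insurance: $2,175.60 × 0.0175 = $38.07
Life insurance premium: $177.87
Total deductions = $195.80 + $86.80 + $145.76 + $53.00 + $450.53 + $38.07 + $177.87 = $1,147.83
Net pay = $2,175.60 − $1,147.83 = $1,027.77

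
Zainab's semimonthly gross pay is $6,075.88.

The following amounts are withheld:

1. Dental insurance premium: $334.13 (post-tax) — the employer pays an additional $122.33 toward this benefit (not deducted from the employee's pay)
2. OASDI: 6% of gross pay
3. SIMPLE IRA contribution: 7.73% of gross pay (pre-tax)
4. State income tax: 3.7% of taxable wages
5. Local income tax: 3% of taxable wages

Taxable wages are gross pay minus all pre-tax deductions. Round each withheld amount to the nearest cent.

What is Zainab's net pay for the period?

SIMPLE IRA contribution: $6,075.88 × 0.0773 = $469.67
Taxable wages = $6,075.88 − $469.67 = $5,606.21
State income tax: $5,606.21 × 0.037 = $207.43
Local income tax: $5,606.21 × 0.03 = $168.19
OASDI: $6,075.88 × 0.06 = $364.55
Dental insurance premium: $334.13
(Employer's $122.33 toward dental insurance premium is not withheld from the employee.)
Total deductions = $469.67 + $207.43 + $168.19 + $364.55 + $334.13 = $1,543.97
Net pay = $6,075.88 − $1,543.97 = $4,531.91

$4,531.91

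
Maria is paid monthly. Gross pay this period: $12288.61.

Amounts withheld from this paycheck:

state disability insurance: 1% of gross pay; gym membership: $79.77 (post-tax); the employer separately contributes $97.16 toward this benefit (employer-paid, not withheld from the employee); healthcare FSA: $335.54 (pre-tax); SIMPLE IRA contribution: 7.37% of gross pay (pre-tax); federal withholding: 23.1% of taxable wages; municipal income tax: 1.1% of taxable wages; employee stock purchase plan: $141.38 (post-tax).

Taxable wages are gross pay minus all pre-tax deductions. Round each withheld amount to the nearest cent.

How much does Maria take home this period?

$8029.89

SIMPLE IRA contribution: $12288.61 × 0.0737 = $905.67
Healthcare FSA: $335.54
Pre-tax total = $905.67 + $335.54 = $1241.21
Taxable wages = $12288.61 − $1241.21 = $11047.40
Municipal income tax: $11047.40 × 0.011 = $121.52
Federal withholding: $11047.40 × 0.231 = $2551.95
State disability insurance: $12288.61 × 0.01 = $122.89
Gym membership: $79.77
Employee stock purchase plan: $141.38
(Employer's $97.16 toward gym membership is not withheld from the employee.)
Total deductions = $905.67 + $335.54 + $121.52 + $2551.95 + $122.89 + $79.77 + $141.38 = $4258.72
Net pay = $12288.61 − $4258.72 = $8029.89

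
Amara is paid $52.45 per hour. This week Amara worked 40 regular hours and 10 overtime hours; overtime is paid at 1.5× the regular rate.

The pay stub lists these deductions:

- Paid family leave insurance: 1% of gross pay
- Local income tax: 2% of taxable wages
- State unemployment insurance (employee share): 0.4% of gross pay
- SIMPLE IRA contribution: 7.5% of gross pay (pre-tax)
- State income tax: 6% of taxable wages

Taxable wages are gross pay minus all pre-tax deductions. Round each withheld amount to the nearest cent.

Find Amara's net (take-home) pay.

$2,414.53

Regular pay: 40 × $52.45 = $2,098.00
Overtime pay: 10 × $52.45 × 1.5 = $786.75
Gross pay = $2,098.00 + $786.75 = $2,884.75
SIMPLE IRA contribution: $2,884.75 × 0.075 = $216.36
Taxable wages = $2,884.75 − $216.36 = $2,668.39
Local income tax: $2,668.39 × 0.02 = $53.37
State income tax: $2,668.39 × 0.06 = $160.10
Paid family leave insurance: $2,884.75 × 0.01 = $28.85
State unemployment insurance (employee share): $2,884.75 × 0.004 = $11.54
Total deductions = $216.36 + $53.37 + $160.10 + $28.85 + $11.54 = $470.22
Net pay = $2,884.75 − $470.22 = $2,414.53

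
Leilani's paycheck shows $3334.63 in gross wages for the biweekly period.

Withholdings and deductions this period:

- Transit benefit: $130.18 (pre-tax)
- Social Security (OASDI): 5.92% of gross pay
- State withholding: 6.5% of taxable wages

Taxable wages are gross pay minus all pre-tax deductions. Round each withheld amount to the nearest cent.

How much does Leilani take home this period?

Transit benefit: $130.18
Taxable wages = $3334.63 − $130.18 = $3204.45
State withholding: $3204.45 × 0.065 = $208.29
Social Security (OASDI): $3334.63 × 0.0592 = $197.41
Total deductions = $130.18 + $208.29 + $197.41 = $535.88
Net pay = $3334.63 − $535.88 = $2798.75

$2798.75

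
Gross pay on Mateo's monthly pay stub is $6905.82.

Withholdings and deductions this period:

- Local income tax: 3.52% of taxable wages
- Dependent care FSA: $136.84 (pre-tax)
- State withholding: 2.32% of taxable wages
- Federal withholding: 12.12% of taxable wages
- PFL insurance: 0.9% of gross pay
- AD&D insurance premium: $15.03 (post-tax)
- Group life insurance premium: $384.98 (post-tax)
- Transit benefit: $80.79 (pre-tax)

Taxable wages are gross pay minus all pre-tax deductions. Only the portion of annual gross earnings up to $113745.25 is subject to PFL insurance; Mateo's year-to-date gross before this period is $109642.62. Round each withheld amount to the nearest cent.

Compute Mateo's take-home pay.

$5050.06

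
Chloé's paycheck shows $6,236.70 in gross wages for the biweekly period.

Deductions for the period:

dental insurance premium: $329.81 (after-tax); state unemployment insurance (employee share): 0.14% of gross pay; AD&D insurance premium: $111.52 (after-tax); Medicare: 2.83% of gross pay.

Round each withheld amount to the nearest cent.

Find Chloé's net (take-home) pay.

$5,610.14

Medicare: $6,236.70 × 0.0283 = $176.50
State unemployment insurance (employee share): $6,236.70 × 0.0014 = $8.73
Dental insurance premium: $329.81
AD&D insurance premium: $111.52
Total deductions = $176.50 + $8.73 + $329.81 + $111.52 = $626.56
Net pay = $6,236.70 − $626.56 = $5,610.14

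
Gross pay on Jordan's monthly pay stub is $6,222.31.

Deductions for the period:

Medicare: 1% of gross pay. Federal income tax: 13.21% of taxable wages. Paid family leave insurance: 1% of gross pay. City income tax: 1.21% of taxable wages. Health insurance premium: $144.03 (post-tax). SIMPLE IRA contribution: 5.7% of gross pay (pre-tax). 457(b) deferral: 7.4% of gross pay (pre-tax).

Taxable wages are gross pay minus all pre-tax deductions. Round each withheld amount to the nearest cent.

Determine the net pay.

$4,359.00

457(b) deferral: $6,222.31 × 0.074 = $460.45
SIMPLE IRA contribution: $6,222.31 × 0.057 = $354.67
Pre-tax total = $460.45 + $354.67 = $815.12
Taxable wages = $6,222.31 − $815.12 = $5,407.19
City income tax: $5,407.19 × 0.0121 = $65.43
Federal income tax: $5,407.19 × 0.1321 = $714.29
Medicare: $6,222.31 × 0.01 = $62.22
Paid family leave insurance: $6,222.31 × 0.01 = $62.22
Health insurance premium: $144.03
Total deductions = $460.45 + $354.67 + $65.43 + $714.29 + $62.22 + $62.22 + $144.03 = $1,863.31
Net pay = $6,222.31 − $1,863.31 = $4,359.00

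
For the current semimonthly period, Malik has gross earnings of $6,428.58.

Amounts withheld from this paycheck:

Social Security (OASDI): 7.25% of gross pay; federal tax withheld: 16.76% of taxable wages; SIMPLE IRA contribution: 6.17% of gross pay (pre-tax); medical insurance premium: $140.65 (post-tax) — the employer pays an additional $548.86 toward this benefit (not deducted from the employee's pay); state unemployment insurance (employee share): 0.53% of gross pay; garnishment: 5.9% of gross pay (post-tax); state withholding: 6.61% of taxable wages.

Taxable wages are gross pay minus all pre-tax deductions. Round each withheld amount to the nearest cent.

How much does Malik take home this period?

$3,602.20

SIMPLE IRA contribution: $6,428.58 × 0.0617 = $396.64
Taxable wages = $6,428.58 − $396.64 = $6,031.94
Federal tax withheld: $6,031.94 × 0.1676 = $1,010.95
State withholding: $6,031.94 × 0.0661 = $398.71
Social Security (OASDI): $6,428.58 × 0.0725 = $466.07
State unemployment insurance (employee share): $6,428.58 × 0.0053 = $34.07
Garnishment: $6,428.58 × 0.059 = $379.29
Medical insurance premium: $140.65
(Employer's $548.86 toward medical insurance premium is not withheld from the employee.)
Total deductions = $396.64 + $1,010.95 + $398.71 + $466.07 + $34.07 + $379.29 + $140.65 = $2,826.38
Net pay = $6,428.58 − $2,826.38 = $3,602.20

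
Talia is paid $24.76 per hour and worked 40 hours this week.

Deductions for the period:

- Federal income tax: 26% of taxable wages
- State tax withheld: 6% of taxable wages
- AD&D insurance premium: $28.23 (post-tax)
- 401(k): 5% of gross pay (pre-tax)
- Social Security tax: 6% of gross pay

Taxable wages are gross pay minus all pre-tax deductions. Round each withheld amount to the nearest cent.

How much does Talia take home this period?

$552.15

Gross pay: 40 × $24.76 = $990.40
401(k): $990.40 × 0.05 = $49.52
Taxable wages = $990.40 − $49.52 = $940.88
Federal income tax: $940.88 × 0.26 = $244.63
State tax withheld: $940.88 × 0.06 = $56.45
Social Security tax: $990.40 × 0.06 = $59.42
AD&D insurance premium: $28.23
Total deductions = $49.52 + $244.63 + $56.45 + $59.42 + $28.23 = $438.25
Net pay = $990.40 − $438.25 = $552.15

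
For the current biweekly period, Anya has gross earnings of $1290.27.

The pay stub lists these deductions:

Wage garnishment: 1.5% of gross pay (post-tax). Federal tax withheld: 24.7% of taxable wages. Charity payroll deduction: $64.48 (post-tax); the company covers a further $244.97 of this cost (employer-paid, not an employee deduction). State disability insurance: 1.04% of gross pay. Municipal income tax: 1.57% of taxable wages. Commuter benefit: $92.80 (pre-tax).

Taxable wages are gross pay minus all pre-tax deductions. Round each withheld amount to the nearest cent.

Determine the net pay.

$785.64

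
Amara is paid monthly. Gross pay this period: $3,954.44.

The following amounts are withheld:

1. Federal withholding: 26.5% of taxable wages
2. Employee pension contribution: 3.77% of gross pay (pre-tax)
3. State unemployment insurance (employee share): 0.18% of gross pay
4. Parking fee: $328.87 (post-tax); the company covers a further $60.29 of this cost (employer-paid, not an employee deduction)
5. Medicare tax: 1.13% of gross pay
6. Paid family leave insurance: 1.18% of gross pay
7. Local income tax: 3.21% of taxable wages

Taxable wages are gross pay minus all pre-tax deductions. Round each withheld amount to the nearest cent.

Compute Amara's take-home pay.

$2,247.45

Employee pension contribution: $3,954.44 × 0.0377 = $149.08
Taxable wages = $3,954.44 − $149.08 = $3,805.36
Federal withholding: $3,805.36 × 0.265 = $1,008.42
Local income tax: $3,805.36 × 0.0321 = $122.15
State unemployment insurance (employee share): $3,954.44 × 0.0018 = $7.12
Paid family leave insurance: $3,954.44 × 0.0118 = $46.66
Medicare tax: $3,954.44 × 0.0113 = $44.69
Parking fee: $328.87
(Employer's $60.29 toward parking fee is not withheld from the employee.)
Total deductions = $149.08 + $1,008.42 + $122.15 + $7.12 + $46.66 + $44.69 + $328.87 = $1,706.99
Net pay = $3,954.44 − $1,706.99 = $2,247.45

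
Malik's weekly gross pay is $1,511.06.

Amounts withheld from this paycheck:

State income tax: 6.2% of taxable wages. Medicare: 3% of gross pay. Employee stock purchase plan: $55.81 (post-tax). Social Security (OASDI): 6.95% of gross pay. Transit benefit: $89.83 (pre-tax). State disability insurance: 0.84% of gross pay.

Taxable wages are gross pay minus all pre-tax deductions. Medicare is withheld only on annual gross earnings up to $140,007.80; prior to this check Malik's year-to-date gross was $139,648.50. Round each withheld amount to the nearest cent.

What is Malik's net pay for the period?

$1,148.81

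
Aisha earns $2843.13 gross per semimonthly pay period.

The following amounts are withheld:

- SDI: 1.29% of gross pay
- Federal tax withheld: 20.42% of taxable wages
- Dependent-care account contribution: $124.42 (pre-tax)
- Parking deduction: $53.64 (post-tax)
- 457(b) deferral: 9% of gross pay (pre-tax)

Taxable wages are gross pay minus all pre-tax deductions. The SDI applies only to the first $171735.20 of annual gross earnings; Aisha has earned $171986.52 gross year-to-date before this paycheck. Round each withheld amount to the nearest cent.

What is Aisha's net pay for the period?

$1906.28

457(b) deferral: $2843.13 × 0.09 = $255.88
Dependent-care account contribution: $124.42
Pre-tax total = $255.88 + $124.42 = $380.30
Taxable wages = $2843.13 − $380.30 = $2462.83
Federal tax withheld: $2462.83 × 0.2042 = $502.91
SDI: annual cap $171735.20 already reached (YTD $171986.52), so $0.00
Parking deduction: $53.64
Total deductions = $255.88 + $124.42 + $502.91 + $0.00 + $53.64 = $936.85
Net pay = $2843.13 − $936.85 = $1906.28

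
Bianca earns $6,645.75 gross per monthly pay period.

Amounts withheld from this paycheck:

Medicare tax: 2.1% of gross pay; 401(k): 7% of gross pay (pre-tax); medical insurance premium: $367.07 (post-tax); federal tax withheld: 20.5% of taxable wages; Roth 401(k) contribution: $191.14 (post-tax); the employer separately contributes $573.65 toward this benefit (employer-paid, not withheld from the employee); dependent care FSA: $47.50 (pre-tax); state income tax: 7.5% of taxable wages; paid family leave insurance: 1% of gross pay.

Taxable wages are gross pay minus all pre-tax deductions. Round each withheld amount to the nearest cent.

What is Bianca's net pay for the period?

Dependent care FSA: $47.50
401(k): $6,645.75 × 0.07 = $465.20
Pre-tax total = $47.50 + $465.20 = $512.70
Taxable wages = $6,645.75 − $512.70 = $6,133.05
Federal tax withheld: $6,133.05 × 0.205 = $1,257.28
State income tax: $6,133.05 × 0.075 = $459.98
Paid family leave insurance: $6,645.75 × 0.01 = $66.46
Medicare tax: $6,645.75 × 0.021 = $139.56
Roth 401(k) contribution: $191.14
Medical insurance premium: $367.07
(Employer's $573.65 toward Roth 401(k) contribution is not withheld from the employee.)
Total deductions = $47.50 + $465.20 + $1,257.28 + $459.98 + $66.46 + $139.56 + $191.14 + $367.07 = $2,994.19
Net pay = $6,645.75 − $2,994.19 = $3,651.56

$3,651.56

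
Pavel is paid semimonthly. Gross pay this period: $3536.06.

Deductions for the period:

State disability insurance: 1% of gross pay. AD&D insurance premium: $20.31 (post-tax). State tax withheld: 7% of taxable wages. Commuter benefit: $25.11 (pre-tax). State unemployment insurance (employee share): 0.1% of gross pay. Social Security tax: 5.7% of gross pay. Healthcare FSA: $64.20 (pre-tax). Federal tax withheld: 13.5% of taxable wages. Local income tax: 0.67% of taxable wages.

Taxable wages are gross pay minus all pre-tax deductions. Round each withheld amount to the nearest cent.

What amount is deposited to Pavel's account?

$2456.31

Healthcare FSA: $64.20
Commuter benefit: $25.11
Pre-tax total = $64.20 + $25.11 = $89.31
Taxable wages = $3536.06 − $89.31 = $3446.75
Local income tax: $3446.75 × 0.0067 = $23.09
Federal tax withheld: $3446.75 × 0.135 = $465.31
State tax withheld: $3446.75 × 0.07 = $241.27
State unemployment insurance (employee share): $3536.06 × 0.001 = $3.54
Social Security tax: $3536.06 × 0.057 = $201.56
State disability insurance: $3536.06 × 0.01 = $35.36
AD&D insurance premium: $20.31
Total deductions = $64.20 + $25.11 + $23.09 + $465.31 + $241.27 + $3.54 + $201.56 + $35.36 + $20.31 = $1079.75
Net pay = $3536.06 − $1079.75 = $2456.31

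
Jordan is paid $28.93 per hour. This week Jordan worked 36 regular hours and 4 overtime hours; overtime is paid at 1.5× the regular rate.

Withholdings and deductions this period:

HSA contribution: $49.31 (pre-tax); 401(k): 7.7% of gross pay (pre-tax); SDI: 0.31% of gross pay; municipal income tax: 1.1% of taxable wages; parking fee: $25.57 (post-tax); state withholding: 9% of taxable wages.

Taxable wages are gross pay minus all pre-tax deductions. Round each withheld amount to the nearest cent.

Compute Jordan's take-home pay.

Regular pay: 36 × $28.93 = $1041.48
Overtime pay: 4 × $28.93 × 1.5 = $173.58
Gross pay = $1041.48 + $173.58 = $1215.06
HSA contribution: $49.31
401(k): $1215.06 × 0.077 = $93.56
Pre-tax total = $49.31 + $93.56 = $142.87
Taxable wages = $1215.06 − $142.87 = $1072.19
State withholding: $1072.19 × 0.09 = $96.50
Municipal income tax: $1072.19 × 0.011 = $11.79
SDI: $1215.06 × 0.0031 = $3.77
Parking fee: $25.57
Total deductions = $49.31 + $93.56 + $96.50 + $11.79 + $3.77 + $25.57 = $280.50
Net pay = $1215.06 − $280.50 = $934.56

$934.56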